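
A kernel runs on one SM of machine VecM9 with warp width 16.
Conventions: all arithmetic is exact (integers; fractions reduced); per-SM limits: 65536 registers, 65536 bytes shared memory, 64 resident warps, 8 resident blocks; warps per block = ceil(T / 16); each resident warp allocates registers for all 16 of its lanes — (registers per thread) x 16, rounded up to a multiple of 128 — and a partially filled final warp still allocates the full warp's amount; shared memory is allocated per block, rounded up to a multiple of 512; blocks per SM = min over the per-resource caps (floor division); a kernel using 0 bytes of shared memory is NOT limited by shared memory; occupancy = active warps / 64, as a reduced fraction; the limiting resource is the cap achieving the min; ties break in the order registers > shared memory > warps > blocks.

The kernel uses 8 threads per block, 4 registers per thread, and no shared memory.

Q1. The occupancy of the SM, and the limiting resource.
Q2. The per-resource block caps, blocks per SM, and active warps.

Answer: occupancy 1/8, limited by blocks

registers: 512 blocks
shared memory: no limit (kernel uses none)
warps: 64 blocks
blocks: 8 blocks

Answer: 8 blocks, 8 active warps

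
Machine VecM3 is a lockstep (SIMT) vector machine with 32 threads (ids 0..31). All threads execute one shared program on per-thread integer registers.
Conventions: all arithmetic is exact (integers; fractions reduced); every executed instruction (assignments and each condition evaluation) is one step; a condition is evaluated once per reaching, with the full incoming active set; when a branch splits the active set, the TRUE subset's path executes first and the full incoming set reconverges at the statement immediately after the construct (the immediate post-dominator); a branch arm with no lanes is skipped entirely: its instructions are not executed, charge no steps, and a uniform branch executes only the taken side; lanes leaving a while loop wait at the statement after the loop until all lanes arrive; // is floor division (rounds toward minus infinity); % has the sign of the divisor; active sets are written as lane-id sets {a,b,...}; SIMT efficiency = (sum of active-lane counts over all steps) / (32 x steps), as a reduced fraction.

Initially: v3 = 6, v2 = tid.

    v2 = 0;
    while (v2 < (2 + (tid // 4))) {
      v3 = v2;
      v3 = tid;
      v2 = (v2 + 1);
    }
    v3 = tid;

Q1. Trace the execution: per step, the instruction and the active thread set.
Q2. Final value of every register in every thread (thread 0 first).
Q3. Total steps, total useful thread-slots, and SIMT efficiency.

step 0: v2 <- 0                      {0,1,2,3,4,5,6,7,8,9,10,11,12,13,14,15,16,17,18,19,20,21,22,23,24,25,26,27,28,29,30,31}
step 1: eval (v2 < (2 + (tid // 4))) {0,1,2,3,4,5,6,7,8,9,10,11,12,13,14,15,16,17,18,19,20,21,22,23,24,25,26,27,28,29,30,31}
step 2: v3 <- v2                     {0,1,2,3,4,5,6,7,8,9,10,11,12,13,14,15,16,17,18,19,20,21,22,23,24,25,26,27,28,29,30,31}
step 3: v3 <- tid                    {0,1,2,3,4,5,6,7,8,9,10,11,12,13,14,15,16,17,18,19,20,21,22,23,24,25,26,27,28,29,30,31}
step 4: v2 <- (v2 + 1)               {0,1,2,3,4,5,6,7,8,9,10,11,12,13,14,15,16,17,18,19,20,21,22,23,24,25,26,27,28,29,30,31}
step 5: eval (v2 < (2 + (tid // 4))) {0,1,2,3,4,5,6,7,8,9,10,11,12,13,14,15,16,17,18,19,20,21,22,23,24,25,26,27,28,29,30,31}
step 6: v3 <- v2                     {0,1,2,3,4,5,6,7,8,9,10,11,12,13,14,15,16,17,18,19,20,21,22,23,24,25,26,27,28,29,30,31}
step 7: v3 <- tid                    {0,1,2,3,4,5,6,7,8,9,10,11,12,13,14,15,16,17,18,19,20,21,22,23,24,25,26,27,28,29,30,31}
step 8: v2 <- (v2 + 1)               {0,1,2,3,4,5,6,7,8,9,10,11,12,13,14,15,16,17,18,19,20,21,22,23,24,25,26,27,28,29,30,31}
step 9: eval (v2 < (2 + (tid // 4))) {0,1,2,3,4,5,6,7,8,9,10,11,12,13,14,15,16,17,18,19,20,21,22,23,24,25,26,27,28,29,30,31}
step 10: v3 <- v2                     {4,5,6,7,8,9,10,11,12,13,14,15,16,17,18,19,20,21,22,23,24,25,26,27,28,29,30,31}
step 11: v3 <- tid                    {4,5,6,7,8,9,10,11,12,13,14,15,16,17,18,19,20,21,22,23,24,25,26,27,28,29,30,31}
step 12: v2 <- (v2 + 1)               {4,5,6,7,8,9,10,11,12,13,14,15,16,17,18,19,20,21,22,23,24,25,26,27,28,29,30,31}
step 13: eval (v2 < (2 + (tid // 4))) {4,5,6,7,8,9,10,11,12,13,14,15,16,17,18,19,20,21,22,23,24,25,26,27,28,29,30,31}
step 14: v3 <- v2                     {8,9,10,11,12,13,14,15,16,17,18,19,20,21,22,23,24,25,26,27,28,29,30,31}
step 15: v3 <- tid                    {8,9,10,11,12,13,14,15,16,17,18,19,20,21,22,23,24,25,26,27,28,29,30,31}
step 16: v2 <- (v2 + 1)               {8,9,10,11,12,13,14,15,16,17,18,19,20,21,22,23,24,25,26,27,28,29,30,31}
step 17: eval (v2 < (2 + (tid // 4))) {8,9,10,11,12,13,14,15,16,17,18,19,20,21,22,23,24,25,26,27,28,29,30,31}
step 18: v3 <- v2                     {12,13,14,15,16,17,18,19,20,21,22,23,24,25,26,27,28,29,30,31}
step 19: v3 <- tid                    {12,13,14,15,16,17,18,19,20,21,22,23,24,25,26,27,28,29,30,31}
step 20: v2 <- (v2 + 1)               {12,13,14,15,16,17,18,19,20,21,22,23,24,25,26,27,28,29,30,31}
step 21: eval (v2 < (2 + (tid // 4))) {12,13,14,15,16,17,18,19,20,21,22,23,24,25,26,27,28,29,30,31}
step 22: v3 <- v2                     {16,17,18,19,20,21,22,23,24,25,26,27,28,29,30,31}
step 23: v3 <- tid                    {16,17,18,19,20,21,22,23,24,25,26,27,28,29,30,31}
step 24: v2 <- (v2 + 1)               {16,17,18,19,20,21,22,23,24,25,26,27,28,29,30,31}
step 25: eval (v2 < (2 + (tid // 4))) {16,17,18,19,20,21,22,23,24,25,26,27,28,29,30,31}
step 26: v3 <- v2                     {20,21,22,23,24,25,26,27,28,29,30,31}
step 27: v3 <- tid                    {20,21,22,23,24,25,26,27,28,29,30,31}
step 28: v2 <- (v2 + 1)               {20,21,22,23,24,25,26,27,28,29,30,31}
step 29: eval (v2 < (2 + (tid // 4))) {20,21,22,23,24,25,26,27,28,29,30,31}
step 30: v3 <- v2                     {24,25,26,27,28,29,30,31}
step 31: v3 <- tid                    {24,25,26,27,28,29,30,31}
step 32: v2 <- (v2 + 1)               {24,25,26,27,28,29,30,31}
step 33: eval (v2 < (2 + (tid // 4))) {24,25,26,27,28,29,30,31}
step 34: v3 <- v2                     {28,29,30,31}
step 35: v3 <- tid                    {28,29,30,31}
step 36: v2 <- (v2 + 1)               {28,29,30,31}
step 37: eval (v2 < (2 + (tid // 4))) {28,29,30,31}
step 38: v3 <- tid                    {0,1,2,3,4,5,6,7,8,9,10,11,12,13,14,15,16,17,18,19,20,21,22,23,24,25,26,27,28,29,30,31}

Answer: 39 steps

v3: 0,1,2,3,4,5,6,7,8,9,10,11,12,13,14,15,16,17,18,19,20,21,22,23,24,25,26,27,28,29,30,31
v2: 2,2,2,2,3,3,3,3,4,4,4,4,5,5,5,5,6,6,6,6,7,7,7,7,8,8,8,8,9,9,9,9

steps = 39; useful = 800; efficiency = 800/1248 = 25/39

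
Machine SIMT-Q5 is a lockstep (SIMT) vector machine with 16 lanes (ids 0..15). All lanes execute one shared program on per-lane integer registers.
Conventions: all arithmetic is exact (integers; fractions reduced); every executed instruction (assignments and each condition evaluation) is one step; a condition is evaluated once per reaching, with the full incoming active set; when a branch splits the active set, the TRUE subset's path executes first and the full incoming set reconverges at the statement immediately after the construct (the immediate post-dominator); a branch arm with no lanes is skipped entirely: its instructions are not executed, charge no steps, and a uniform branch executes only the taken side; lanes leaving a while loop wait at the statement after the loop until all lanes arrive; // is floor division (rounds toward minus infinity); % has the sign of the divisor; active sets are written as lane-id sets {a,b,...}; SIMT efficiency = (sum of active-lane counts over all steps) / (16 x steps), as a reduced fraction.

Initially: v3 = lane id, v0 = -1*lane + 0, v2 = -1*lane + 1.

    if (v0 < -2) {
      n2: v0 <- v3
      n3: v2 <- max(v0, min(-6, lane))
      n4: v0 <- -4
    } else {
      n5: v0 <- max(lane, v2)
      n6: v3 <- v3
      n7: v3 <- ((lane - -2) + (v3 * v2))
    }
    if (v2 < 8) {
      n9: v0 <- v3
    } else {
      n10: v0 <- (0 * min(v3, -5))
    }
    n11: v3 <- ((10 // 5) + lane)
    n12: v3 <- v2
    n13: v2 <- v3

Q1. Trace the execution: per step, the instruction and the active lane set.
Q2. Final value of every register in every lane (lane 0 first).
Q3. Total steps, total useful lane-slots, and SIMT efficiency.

step 0: eval (v0 < -2)               {0,1,2,3,4,5,6,7,8,9,10,11,12,13,14,15}
step 1: v0 <- v3                     {3,4,5,6,7,8,9,10,11,12,13,14,15}
step 2: v2 <- max(v0, min(-6, lane)) {3,4,5,6,7,8,9,10,11,12,13,14,15}
step 3: v0 <- -4                     {3,4,5,6,7,8,9,10,11,12,13,14,15}
step 4: v0 <- max(lane, v2)          {0,1,2}
step 5: v3 <- v3                     {0,1,2}
step 6: v3 <- ((lane - -2) + (v3 * v2)) {0,1,2}
step 7: eval (v2 < 8)                {0,1,2,3,4,5,6,7,8,9,10,11,12,13,14,15}
step 8: v0 <- v3                     {0,1,2,3,4,5,6,7}
step 9: v0 <- (0 * min(v3, -5))      {8,9,10,11,12,13,14,15}
step 10: v3 <- ((10 // 5) + lane)     {0,1,2,3,4,5,6,7,8,9,10,11,12,13,14,15}
step 11: v3 <- v2                     {0,1,2,3,4,5,6,7,8,9,10,11,12,13,14,15}
step 12: v2 <- v3                     {0,1,2,3,4,5,6,7,8,9,10,11,12,13,14,15}

Answer: 13 steps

v3: 1,0,-1,3,4,5,6,7,8,9,10,11,12,13,14,15
v0: 2,3,2,3,4,5,6,7,0,0,0,0,0,0,0,0
v2: 1,0,-1,3,4,5,6,7,8,9,10,11,12,13,14,15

steps = 13; useful = 144; efficiency = 144/208 = 9/13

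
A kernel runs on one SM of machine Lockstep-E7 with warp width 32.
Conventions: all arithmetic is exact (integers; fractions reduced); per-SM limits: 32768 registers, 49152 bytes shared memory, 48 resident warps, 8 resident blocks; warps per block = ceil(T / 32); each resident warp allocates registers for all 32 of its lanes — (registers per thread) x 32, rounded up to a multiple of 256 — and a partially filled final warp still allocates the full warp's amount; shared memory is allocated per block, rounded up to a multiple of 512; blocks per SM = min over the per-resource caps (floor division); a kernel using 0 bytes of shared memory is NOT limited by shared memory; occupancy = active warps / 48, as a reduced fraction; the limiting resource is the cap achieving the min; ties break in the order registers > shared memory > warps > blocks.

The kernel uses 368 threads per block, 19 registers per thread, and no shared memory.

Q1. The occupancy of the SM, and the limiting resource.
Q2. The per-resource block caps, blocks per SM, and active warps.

Answer: occupancy 3/4, limited by registers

registers: 3 blocks
shared memory: no limit (kernel uses none)
warps: 4 blocks
blocks: 8 blocks

Answer: 3 blocks, 36 active warps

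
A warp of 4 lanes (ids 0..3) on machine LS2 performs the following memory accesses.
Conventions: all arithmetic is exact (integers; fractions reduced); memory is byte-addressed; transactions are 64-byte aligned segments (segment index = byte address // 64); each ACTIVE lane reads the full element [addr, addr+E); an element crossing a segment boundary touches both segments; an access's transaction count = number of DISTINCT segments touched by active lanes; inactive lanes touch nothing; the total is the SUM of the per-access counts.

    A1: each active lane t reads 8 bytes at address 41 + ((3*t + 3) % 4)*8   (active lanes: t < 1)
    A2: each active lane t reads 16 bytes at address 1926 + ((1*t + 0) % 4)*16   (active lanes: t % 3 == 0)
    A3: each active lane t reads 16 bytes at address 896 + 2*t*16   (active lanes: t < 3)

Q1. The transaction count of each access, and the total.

A1: 1 transaction
A2: 2 transactions
A3: 2 transactions

Answer: 1,2,2; total 5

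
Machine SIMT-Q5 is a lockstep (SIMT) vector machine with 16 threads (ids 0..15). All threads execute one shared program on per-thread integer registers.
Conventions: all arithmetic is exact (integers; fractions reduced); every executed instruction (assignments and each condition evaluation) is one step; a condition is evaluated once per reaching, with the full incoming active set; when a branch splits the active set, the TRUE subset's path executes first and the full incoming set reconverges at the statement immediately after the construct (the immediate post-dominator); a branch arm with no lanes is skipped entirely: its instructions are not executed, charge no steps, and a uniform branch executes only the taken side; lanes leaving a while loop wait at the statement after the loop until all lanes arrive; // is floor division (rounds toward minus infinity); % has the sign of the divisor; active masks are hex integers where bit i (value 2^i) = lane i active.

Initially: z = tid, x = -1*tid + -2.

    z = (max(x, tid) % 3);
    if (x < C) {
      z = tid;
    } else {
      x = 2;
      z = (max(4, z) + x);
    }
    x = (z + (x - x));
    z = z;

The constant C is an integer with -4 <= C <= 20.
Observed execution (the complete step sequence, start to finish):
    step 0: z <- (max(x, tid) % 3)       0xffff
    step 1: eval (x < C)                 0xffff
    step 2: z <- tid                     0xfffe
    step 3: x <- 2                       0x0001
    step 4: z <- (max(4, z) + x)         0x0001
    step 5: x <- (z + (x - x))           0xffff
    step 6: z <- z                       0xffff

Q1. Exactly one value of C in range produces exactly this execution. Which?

Answer: C = -2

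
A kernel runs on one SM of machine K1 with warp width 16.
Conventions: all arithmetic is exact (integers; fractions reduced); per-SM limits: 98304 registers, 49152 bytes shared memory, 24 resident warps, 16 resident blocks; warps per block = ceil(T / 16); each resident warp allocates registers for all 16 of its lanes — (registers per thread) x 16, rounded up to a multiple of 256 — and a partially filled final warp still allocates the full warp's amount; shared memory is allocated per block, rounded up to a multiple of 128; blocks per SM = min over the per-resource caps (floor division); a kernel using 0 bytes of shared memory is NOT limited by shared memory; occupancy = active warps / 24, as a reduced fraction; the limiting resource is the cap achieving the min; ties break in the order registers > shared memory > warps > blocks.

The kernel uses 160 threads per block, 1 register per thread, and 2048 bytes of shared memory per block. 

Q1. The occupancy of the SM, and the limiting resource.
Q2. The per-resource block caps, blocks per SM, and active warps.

Answer: occupancy 5/6, limited by warps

registers: 38 blocks
shared memory: 24 blocks
warps: 2 blocks
blocks: 16 blocks

Answer: 2 blocks, 20 active warps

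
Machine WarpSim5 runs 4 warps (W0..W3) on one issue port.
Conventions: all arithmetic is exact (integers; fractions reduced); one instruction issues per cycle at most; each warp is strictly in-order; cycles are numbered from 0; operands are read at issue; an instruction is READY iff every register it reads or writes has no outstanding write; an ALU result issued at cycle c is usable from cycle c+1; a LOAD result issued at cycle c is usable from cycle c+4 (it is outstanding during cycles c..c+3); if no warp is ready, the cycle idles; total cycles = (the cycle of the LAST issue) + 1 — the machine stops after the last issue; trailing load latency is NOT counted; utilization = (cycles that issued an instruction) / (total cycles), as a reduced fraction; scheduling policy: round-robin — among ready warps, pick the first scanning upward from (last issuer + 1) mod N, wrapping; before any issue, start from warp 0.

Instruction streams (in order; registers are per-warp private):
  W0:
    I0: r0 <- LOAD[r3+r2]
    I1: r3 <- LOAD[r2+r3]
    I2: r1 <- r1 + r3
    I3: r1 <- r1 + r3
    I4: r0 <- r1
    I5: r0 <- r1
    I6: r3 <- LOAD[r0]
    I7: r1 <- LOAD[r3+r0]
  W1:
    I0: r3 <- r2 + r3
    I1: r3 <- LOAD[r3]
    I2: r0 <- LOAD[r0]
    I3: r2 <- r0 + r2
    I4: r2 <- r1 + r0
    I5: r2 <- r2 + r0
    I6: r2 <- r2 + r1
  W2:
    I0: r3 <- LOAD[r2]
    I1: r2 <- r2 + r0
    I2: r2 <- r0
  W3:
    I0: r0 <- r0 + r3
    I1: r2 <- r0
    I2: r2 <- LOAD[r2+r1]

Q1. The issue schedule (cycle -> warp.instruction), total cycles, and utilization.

cycle 0: W0.I0
cycle 1: W1.I0
cycle 2: W2.I0
cycle 3: W3.I0
cycle 4: W0.I1
cycle 5: W1.I1
cycle 6: W2.I1
cycle 7: W3.I1
cycle 8: W0.I2
cycle 9: W1.I2
cycle 10: W2.I2
cycle 11: W3.I2
cycle 12: W0.I3
cycle 13: W1.I3
cycle 14: W0.I4
cycle 15: W1.I4
cycle 16: W0.I5
cycle 17: W1.I5
cycle 18: W0.I6
cycle 19: W1.I6
cycle 20: idle
cycle 21: idle
cycle 22: W0.I7

Answer: 23 cycles, utilization 21/23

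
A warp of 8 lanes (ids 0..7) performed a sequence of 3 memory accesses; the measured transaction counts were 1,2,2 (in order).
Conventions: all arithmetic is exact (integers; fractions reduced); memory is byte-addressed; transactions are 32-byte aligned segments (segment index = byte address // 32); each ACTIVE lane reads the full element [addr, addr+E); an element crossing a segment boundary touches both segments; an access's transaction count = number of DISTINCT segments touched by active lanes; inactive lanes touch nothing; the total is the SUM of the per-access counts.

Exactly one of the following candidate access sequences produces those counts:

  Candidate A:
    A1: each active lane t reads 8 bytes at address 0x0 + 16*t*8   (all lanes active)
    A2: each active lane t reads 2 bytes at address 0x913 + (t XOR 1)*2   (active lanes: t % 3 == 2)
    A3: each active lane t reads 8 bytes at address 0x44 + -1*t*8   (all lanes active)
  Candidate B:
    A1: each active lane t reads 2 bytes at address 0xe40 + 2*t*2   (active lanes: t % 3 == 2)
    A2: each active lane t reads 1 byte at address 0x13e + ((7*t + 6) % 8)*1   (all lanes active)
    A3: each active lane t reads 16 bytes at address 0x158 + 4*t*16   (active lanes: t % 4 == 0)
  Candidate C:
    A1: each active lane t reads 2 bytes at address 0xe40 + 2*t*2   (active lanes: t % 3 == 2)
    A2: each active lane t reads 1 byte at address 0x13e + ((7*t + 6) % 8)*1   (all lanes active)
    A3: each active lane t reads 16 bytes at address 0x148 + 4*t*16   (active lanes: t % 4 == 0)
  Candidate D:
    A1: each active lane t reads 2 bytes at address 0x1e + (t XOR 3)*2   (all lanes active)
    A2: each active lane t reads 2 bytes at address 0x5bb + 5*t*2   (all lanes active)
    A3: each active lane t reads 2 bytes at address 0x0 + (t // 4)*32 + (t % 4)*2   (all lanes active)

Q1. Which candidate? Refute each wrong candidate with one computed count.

A: A1 gives 8 transactions, not 1
B: A3 gives 4 transactions, not 2
D: A1 gives 2 transactions, not 1
C: all counts match (1,2,2)

Answer: C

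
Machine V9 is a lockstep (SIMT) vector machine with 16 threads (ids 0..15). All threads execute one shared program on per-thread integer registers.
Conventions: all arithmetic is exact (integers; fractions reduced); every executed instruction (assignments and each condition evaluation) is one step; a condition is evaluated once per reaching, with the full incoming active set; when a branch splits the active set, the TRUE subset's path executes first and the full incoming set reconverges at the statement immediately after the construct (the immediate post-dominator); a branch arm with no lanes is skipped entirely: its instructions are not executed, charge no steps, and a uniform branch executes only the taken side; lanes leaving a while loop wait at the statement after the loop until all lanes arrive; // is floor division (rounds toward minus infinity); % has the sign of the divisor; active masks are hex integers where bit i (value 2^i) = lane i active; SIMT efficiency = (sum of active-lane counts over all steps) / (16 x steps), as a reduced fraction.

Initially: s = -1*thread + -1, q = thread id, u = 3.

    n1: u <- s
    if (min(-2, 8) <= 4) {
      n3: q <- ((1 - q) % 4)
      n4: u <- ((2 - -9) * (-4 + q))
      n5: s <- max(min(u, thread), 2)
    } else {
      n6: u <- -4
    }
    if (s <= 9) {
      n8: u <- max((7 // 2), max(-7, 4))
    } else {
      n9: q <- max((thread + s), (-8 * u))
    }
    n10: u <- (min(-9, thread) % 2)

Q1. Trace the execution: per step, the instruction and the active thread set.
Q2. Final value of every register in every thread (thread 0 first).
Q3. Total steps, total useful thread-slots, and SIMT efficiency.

step 0: u <- s                       0xffff
step 1: eval (min(-2, 8) <= 4)       0xffff
step 2: q <- ((1 - q) % 4)           0xffff
step 3: u <- ((2 - -9) * (-4 + q))   0xffff
step 4: s <- max(min(u, thread), 2)  0xffff
step 5: eval (s <= 9)                0xffff
step 6: u <- max((7 // 2), max(-7, 4)) 0xffff
step 7: u <- (min(-9, thread) % 2)   0xffff

Answer: 8 steps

s: 2,2,2,2,2,2,2,2,2,2,2,2,2,2,2,2
q: 1,0,3,2,1,0,3,2,1,0,3,2,1,0,3,2
u: 1,1,1,1,1,1,1,1,1,1,1,1,1,1,1,1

steps = 8; useful = 128; efficiency = 128/128 = 1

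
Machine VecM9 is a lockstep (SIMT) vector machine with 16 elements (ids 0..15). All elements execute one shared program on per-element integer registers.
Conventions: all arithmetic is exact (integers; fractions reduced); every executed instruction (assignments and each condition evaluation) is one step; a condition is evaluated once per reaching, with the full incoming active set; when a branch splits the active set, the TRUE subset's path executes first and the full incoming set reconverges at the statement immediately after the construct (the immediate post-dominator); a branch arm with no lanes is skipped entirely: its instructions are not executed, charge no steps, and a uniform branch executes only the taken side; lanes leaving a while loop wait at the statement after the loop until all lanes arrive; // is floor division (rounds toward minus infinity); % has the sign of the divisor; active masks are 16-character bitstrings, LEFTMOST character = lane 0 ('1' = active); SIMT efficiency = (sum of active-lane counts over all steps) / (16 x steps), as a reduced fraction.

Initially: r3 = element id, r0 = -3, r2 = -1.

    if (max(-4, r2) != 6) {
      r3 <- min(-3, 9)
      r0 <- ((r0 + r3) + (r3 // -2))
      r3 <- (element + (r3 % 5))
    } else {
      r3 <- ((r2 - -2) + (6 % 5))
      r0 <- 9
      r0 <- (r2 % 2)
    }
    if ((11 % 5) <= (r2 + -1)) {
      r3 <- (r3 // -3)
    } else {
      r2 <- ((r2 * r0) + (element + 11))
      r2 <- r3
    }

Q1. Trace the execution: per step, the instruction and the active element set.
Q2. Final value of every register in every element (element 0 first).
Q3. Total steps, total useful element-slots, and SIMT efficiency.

step 0: eval (max(-4, r2) != 6)      1111111111111111
step 1: r3 <- min(-3, 9)             1111111111111111
step 2: r0 <- ((r0 + r3) + (r3 // -2)) 1111111111111111
step 3: r3 <- (element + (r3 % 5))   1111111111111111
step 4: eval ((11 % 5) <= (r2 + -1)) 1111111111111111
step 5: r2 <- ((r2 * r0) + (element + 11)) 1111111111111111
step 6: r2 <- r3                     1111111111111111

Answer: 7 steps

r3: 2,3,4,5,6,7,8,9,10,11,12,13,14,15,16,17
r0: -5,-5,-5,-5,-5,-5,-5,-5,-5,-5,-5,-5,-5,-5,-5,-5
r2: 2,3,4,5,6,7,8,9,10,11,12,13,14,15,16,17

steps = 7; useful = 112; efficiency = 112/112 = 1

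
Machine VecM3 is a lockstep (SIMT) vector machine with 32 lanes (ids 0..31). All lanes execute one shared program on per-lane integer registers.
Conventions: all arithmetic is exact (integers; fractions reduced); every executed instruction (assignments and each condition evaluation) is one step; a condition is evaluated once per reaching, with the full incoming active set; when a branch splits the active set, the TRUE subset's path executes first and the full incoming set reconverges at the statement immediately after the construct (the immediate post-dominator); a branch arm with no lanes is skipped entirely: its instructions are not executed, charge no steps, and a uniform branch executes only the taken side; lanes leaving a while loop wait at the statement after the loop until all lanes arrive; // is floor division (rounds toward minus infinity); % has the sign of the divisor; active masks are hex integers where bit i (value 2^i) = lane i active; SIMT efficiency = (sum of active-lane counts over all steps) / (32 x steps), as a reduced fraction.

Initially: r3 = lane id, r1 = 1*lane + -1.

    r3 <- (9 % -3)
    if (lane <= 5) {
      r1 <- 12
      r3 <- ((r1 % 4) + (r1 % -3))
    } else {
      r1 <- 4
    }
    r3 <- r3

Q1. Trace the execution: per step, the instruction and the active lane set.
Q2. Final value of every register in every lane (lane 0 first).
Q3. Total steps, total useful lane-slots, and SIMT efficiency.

step 0: r3 <- (9 % -3)               0xffffffff
step 1: eval (lane <= 5)             0xffffffff
step 2: r1 <- 12                     0x0000003f
step 3: r3 <- ((r1 % 4) + (r1 % -3)) 0x0000003f
step 4: r1 <- 4                      0xffffffc0
step 5: r3 <- r3                     0xffffffff

Answer: 6 steps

r3: 0,0,0,0,0,0,0,0,0,0,0,0,0,0,0,0,0,0,0,0,0,0,0,0,0,0,0,0,0,0,0,0
r1: 12,12,12,12,12,12,4,4,4,4,4,4,4,4,4,4,4,4,4,4,4,4,4,4,4,4,4,4,4,4,4,4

steps = 6; useful = 134; efficiency = 134/192 = 67/96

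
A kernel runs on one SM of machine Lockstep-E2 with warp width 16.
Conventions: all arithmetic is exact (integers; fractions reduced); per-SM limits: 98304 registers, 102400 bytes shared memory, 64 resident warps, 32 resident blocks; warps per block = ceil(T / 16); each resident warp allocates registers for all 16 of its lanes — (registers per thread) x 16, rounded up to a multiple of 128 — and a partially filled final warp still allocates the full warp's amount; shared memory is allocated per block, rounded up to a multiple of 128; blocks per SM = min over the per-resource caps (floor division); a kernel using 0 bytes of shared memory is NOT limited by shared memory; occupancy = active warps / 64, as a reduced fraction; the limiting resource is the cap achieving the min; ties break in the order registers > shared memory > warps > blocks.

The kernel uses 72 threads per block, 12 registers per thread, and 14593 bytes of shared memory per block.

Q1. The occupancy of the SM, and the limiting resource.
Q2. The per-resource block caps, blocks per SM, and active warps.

Answer: occupancy 15/32, limited by shared memory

registers: 76 blocks
shared memory: 6 blocks
warps: 12 blocks
blocks: 32 blocks

Answer: 6 blocks, 30 active warps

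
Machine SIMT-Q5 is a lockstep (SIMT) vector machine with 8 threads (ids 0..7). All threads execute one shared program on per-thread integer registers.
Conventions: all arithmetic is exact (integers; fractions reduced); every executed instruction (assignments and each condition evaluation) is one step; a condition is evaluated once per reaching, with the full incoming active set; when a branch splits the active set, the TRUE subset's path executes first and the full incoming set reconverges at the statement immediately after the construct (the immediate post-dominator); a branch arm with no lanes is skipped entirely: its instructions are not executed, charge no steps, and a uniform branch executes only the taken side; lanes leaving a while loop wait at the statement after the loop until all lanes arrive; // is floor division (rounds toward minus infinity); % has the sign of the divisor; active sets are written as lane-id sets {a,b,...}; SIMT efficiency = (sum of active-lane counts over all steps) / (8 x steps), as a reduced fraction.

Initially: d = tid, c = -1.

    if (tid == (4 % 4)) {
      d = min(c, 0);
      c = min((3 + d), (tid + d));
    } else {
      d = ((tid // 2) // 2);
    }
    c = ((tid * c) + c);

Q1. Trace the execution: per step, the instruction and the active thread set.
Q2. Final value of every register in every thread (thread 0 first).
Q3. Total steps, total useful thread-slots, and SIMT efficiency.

step 0: eval (tid == (4 % 4))        {0,1,2,3,4,5,6,7}
step 1: d <- min(c, 0)               {0}
step 2: c <- min((3 + d), (tid + d)) {0}
step 3: d <- ((tid // 2) // 2)       {1,2,3,4,5,6,7}
step 4: c <- ((tid * c) + c)         {0,1,2,3,4,5,6,7}

Answer: 5 steps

d: -1,0,0,0,1,1,1,1
c: -1,-2,-3,-4,-5,-6,-7,-8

steps = 5; useful = 25; efficiency = 25/40 = 5/8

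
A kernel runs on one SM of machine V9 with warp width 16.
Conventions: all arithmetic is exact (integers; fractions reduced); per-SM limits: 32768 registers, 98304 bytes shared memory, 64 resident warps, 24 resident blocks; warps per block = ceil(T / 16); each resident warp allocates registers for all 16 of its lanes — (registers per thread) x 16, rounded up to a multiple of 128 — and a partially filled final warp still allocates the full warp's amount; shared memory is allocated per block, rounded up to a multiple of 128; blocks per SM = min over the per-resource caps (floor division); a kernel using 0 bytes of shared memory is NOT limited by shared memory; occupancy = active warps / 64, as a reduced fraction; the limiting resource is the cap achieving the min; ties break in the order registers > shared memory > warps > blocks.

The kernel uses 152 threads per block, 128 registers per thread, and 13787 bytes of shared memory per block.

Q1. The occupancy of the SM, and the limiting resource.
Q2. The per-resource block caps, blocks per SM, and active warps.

Answer: occupancy 5/32, limited by registers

registers: 1 block
shared memory: 7 blocks
warps: 6 blocks
blocks: 24 blocks

Answer: 1 block, 10 active warps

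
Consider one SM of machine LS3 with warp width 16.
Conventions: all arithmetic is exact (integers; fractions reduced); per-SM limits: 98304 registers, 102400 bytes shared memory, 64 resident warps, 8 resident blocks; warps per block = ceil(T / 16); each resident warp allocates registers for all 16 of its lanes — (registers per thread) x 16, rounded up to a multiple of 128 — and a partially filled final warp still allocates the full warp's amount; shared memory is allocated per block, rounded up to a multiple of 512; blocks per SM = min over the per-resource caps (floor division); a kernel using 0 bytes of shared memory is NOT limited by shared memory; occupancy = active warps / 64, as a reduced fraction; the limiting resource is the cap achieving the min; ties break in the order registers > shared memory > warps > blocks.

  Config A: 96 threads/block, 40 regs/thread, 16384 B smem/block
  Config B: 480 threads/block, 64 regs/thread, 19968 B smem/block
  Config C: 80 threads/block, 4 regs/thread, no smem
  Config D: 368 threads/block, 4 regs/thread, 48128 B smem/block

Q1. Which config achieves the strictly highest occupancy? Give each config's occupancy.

occupancies: A 9/16, B 15/16, C 5/8, D 23/32

Answer: B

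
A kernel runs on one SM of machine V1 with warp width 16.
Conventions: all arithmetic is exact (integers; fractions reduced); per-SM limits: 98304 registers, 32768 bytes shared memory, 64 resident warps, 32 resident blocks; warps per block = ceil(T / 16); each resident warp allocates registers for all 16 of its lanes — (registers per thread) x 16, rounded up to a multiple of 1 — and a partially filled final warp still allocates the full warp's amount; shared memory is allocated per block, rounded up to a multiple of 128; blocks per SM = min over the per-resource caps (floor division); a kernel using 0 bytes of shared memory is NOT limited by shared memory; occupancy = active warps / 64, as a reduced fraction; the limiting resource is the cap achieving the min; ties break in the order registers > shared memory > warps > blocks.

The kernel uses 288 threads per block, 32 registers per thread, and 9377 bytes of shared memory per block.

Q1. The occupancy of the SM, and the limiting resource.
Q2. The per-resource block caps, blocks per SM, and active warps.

Answer: occupancy 27/32, limited by shared memory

registers: 10 blocks
shared memory: 3 blocks
warps: 3 blocks
blocks: 32 blocks

Answer: 3 blocks, 54 active warps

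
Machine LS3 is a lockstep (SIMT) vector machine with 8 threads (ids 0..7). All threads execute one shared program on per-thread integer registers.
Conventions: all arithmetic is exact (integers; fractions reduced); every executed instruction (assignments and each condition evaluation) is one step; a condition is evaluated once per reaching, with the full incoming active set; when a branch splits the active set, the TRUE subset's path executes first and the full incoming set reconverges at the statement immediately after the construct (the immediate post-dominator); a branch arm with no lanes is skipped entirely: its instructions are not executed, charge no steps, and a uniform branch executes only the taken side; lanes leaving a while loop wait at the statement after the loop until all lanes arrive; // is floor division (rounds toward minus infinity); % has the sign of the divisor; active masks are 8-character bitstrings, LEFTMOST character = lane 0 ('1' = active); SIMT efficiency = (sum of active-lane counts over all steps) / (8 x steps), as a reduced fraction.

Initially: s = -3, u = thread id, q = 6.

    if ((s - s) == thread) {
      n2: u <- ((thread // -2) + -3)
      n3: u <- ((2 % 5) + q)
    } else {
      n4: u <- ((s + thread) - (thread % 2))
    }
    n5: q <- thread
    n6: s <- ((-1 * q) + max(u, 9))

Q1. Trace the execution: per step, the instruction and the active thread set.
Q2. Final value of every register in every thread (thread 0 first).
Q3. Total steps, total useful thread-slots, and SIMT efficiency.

step 0: eval ((s - s) == thread)     11111111
step 1: u <- ((thread // -2) + -3)   10000000
step 2: u <- ((2 % 5) + q)           10000000
step 3: u <- ((s + thread) - (thread % 2)) 01111111
step 4: q <- thread                  11111111
step 5: s <- ((-1 * q) + max(u, 9))  11111111

Answer: 6 steps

s: 9,8,7,6,5,4,3,2
u: 8,-3,-1,-1,1,1,3,3
q: 0,1,2,3,4,5,6,7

steps = 6; useful = 33; efficiency = 33/48 = 11/16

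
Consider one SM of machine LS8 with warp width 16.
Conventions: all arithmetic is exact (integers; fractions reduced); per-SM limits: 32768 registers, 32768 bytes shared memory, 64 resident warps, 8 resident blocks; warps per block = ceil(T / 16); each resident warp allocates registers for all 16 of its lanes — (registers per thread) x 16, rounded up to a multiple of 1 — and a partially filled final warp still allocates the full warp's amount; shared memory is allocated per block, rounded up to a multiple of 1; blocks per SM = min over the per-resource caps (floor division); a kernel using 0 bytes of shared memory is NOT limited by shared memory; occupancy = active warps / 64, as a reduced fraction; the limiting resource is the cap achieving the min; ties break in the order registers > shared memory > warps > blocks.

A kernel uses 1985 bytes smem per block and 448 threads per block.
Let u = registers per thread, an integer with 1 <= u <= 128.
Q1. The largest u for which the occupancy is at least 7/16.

Answer: u = 73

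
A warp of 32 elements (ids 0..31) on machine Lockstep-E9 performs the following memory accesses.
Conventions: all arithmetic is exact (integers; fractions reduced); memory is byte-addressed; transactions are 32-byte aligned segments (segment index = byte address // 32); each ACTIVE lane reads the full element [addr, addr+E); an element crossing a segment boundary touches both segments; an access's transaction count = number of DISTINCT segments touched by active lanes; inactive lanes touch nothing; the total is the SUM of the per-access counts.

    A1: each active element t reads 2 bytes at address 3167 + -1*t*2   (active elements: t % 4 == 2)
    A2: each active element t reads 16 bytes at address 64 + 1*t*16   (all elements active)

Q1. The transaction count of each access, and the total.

A1: 2 transactions
A2: 16 transactions

Answer: 2,16; total 18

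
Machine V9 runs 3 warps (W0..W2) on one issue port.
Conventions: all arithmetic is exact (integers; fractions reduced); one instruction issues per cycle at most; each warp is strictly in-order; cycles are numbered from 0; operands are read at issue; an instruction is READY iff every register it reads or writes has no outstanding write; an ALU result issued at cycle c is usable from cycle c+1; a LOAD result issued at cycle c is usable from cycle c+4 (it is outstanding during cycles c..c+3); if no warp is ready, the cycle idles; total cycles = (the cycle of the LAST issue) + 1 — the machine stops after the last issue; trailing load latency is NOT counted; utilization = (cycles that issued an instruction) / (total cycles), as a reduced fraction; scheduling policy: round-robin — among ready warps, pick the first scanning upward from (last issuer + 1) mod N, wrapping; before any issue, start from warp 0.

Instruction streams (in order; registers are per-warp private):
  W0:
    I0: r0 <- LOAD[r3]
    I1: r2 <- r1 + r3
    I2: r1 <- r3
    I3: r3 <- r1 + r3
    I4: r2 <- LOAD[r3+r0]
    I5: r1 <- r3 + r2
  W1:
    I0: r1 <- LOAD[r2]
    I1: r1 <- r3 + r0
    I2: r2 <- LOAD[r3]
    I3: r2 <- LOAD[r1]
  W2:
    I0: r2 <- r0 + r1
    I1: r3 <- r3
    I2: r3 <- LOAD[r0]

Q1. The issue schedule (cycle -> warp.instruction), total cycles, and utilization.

cycle 0: W0.I0
cycle 1: W1.I0
cycle 2: W2.I0
cycle 3: W0.I1
cycle 4: W2.I1
cycle 5: W0.I2
cycle 6: W1.I1
cycle 7: W2.I2
cycle 8: W0.I3
cycle 9: W1.I2
cycle 10: W0.I4
cycle 11: idle
cycle 12: idle
cycle 13: W1.I3
cycle 14: W0.I5

Answer: 15 cycles, utilization 13/15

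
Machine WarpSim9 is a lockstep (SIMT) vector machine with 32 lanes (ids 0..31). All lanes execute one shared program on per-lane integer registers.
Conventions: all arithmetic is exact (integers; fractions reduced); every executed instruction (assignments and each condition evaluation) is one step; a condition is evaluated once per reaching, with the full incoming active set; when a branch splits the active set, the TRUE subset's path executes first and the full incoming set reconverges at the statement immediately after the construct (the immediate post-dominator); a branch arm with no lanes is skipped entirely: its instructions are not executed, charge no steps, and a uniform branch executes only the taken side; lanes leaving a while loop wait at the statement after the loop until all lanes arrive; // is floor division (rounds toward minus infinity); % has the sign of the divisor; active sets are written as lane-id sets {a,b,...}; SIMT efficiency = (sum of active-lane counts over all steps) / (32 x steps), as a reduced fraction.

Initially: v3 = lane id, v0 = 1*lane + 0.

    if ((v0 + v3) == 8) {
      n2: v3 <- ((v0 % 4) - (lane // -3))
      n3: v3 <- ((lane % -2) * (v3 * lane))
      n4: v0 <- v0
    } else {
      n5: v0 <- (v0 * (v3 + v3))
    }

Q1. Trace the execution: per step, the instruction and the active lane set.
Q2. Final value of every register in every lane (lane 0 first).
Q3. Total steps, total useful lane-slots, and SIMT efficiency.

step 0: eval ((v0 + v3) == 8)        {0,1,2,3,4,5,6,7,8,9,10,11,12,13,14,15,16,17,18,19,20,21,22,23,24,25,26,27,28,29,30,31}
step 1: v3 <- ((v0 % 4) - (lane // -3)) {4}
step 2: v3 <- ((lane % -2) * (v3 * lane)) {4}
step 3: v0 <- v0                     {4}
step 4: v0 <- (v0 * (v3 + v3))       {0,1,2,3,5,6,7,8,9,10,11,12,13,14,15,16,17,18,19,20,21,22,23,24,25,26,27,28,29,30,31}

Answer: 5 steps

v3: 0,1,2,3,0,5,6,7,8,9,10,11,12,13,14,15,16,17,18,19,20,21,22,23,24,25,26,27,28,29,30,31
v0: 0,2,8,18,4,50,72,98,128,162,200,242,288,338,392,450,512,578,648,722,800,882,968,1058,1152,1250,1352,1458,1568,1682,1800,1922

steps = 5; useful = 66; efficiency = 66/160 = 33/80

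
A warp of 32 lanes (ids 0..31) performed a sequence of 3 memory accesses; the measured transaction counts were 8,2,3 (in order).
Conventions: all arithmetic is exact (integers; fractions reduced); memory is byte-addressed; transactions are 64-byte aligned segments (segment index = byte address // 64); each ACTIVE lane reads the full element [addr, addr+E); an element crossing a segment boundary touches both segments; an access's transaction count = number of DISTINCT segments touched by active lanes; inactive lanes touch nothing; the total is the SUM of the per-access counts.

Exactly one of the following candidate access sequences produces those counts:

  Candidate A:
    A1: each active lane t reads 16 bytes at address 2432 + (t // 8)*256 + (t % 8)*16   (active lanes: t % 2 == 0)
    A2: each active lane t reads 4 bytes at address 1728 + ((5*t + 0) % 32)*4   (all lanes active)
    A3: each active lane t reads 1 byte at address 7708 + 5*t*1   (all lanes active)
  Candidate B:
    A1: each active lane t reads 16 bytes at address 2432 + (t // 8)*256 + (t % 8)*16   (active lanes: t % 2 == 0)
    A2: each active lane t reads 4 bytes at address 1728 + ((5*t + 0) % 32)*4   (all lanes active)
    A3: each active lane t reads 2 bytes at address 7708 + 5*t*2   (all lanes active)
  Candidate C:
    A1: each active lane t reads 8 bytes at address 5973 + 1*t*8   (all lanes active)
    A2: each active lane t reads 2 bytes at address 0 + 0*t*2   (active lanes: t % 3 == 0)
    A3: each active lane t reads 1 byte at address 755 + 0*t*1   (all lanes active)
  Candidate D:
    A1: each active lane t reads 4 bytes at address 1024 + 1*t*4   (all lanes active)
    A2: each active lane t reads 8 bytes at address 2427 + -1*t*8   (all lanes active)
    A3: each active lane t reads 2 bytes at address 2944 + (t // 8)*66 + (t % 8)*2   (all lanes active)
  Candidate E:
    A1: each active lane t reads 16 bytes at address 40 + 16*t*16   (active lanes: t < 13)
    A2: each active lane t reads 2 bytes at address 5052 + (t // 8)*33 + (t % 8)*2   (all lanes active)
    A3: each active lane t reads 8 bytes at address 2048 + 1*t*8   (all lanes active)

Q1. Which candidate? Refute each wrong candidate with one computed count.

B: A3 gives 6 transactions, not 3
C: A1 gives 5 transactions, not 8
D: A1 gives 2 transactions, not 8
E: A1 gives 13 transactions, not 8
A: all counts match (8,2,3)

Answer: A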